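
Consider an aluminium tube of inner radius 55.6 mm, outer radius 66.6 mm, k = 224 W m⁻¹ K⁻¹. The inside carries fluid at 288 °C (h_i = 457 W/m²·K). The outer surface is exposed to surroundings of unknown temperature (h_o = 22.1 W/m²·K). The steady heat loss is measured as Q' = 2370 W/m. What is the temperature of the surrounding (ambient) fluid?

T_out = 16.6 °C

Sum the resistances:
  R'_conv,in = 1/(2πr h) = 1/(2π·0.0556·457) = 0.006264 m·K/W
  R'_aluminium = ln(0.0666/0.0556)/(2πk) = 0.1805/(2π·224) = 1.283×10^-4 m·K/W
  R'_conv,out = 1/(2πr h) = 1/(2π·0.0666·22.1) = 0.1081 m·K/W
ΣR = 0.1145 m·K/W
ΔT = Q'·ΣR = 2370 × 0.1145 = 271.4 K
Heat flows outward, so T_out = T_in − ΔT = 288 − 271.4 = 16.6 °C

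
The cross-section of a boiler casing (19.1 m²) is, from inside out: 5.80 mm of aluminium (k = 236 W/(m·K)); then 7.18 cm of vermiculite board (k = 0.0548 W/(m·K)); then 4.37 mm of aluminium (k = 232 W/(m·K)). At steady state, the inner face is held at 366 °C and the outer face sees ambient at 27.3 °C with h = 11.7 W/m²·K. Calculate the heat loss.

Q = 4630 W

Treat each layer as a resistance in series:
  R_aluminium = L/(kA) = 0.00580/(236·19.1) = 1.287×10^-6 K/W
  R_vermiculite board = L/(kA) = 0.0718/(0.0548·19.1) = 0.06860 K/W
  R_aluminium = L/(kA) = 0.00437/(232·19.1) = 9.862×10^-7 K/W
  R_conv,out = 1/(hA) = 1/(11.7·19.1) = 0.004475 K/W
ΣR = 1.287×10^-6 + 0.06860 + 9.862×10^-7 + 0.004475 = 0.07308 K/W
Q = ΔT/ΣR = (366 °C − 27.3 °C)/0.07308 = 4630 W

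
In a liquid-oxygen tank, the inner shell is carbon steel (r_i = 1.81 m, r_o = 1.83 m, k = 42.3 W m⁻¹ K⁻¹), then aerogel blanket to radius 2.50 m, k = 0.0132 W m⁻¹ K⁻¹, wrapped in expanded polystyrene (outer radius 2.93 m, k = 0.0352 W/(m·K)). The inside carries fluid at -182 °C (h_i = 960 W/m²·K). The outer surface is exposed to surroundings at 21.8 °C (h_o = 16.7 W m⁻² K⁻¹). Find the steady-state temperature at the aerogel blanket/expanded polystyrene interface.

Resistance network (inner→outer):
  R_conv,in = 1/(4πr²h) = 1/(4π·1.81²·960) = 2.530×10^-5 K/W
  R_carbon steel = (1/1.81 − 1/1.83)/(4πk) = 0.006038/(4π·42.3) = 1.136×10^-5 K/W
  R_aerogel blanket = (1/1.83 − 1/2.50)/(4πk) = 0.1464/(4π·0.0132) = 0.8829 K/W
  R_expanded polystyrene = (1/2.50 − 1/2.93)/(4πk) = 0.05870/(4π·0.0352) = 0.1327 K/W
  R_conv,out = 1/(4πr²h) = 1/(4π·2.93²·16.7) = 5.551×10^-4 K/W
ΣR = 2.530×10^-5 + 1.136×10^-5 + 0.8829 + 0.1327 + 5.551×10^-4 = 1.016 K/W
Q = ΔT/ΣR = (-182 °C − 21.8 °C)/1.016 = -200.6 W
From the inner boundary to the aerogel blanket/expanded polystyrene interface, ΣR_partial = 0.8829 K/W.
T_interface = T_in − Q·ΣR_partial = -182 °C − (-200.6)(0.8829) = -4.9 °C

T = -4.9 °C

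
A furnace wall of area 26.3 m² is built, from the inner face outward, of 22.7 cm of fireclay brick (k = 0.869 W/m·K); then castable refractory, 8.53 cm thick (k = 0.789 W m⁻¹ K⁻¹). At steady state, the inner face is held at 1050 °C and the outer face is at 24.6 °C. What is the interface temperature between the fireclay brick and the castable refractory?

Treat each layer as a resistance in series:
  R_fireclay brick = L/(kA) = 0.227/(0.869·26.3) = 0.009932 K/W
  R_castable refractory = L/(kA) = 0.0853/(0.789·26.3) = 0.004111 K/W
ΣR = 0.009932 + 0.004111 = 0.01404 K/W
Q = ΔT/ΣR = (1050 °C − 24.6 °C)/0.01404 = 73030 W
From the inner boundary to the fireclay brick/castable refractory interface, ΣR_partial = 0.009932 K/W.
T_interface = T_in − Q·ΣR_partial = 1050 °C − (73030)(0.009932) = 325 °C

T = 325 °C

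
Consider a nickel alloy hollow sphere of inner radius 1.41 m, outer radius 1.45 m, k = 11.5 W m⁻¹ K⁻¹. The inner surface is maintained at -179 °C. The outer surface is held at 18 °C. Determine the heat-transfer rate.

Q = 1460 kW

Q = 4πk·ΔT/(1/r₁ − 1/r₂) = 4π × 11.5 × 197 / (1/1.41 − 1/1.45) = 1.46×10^6 W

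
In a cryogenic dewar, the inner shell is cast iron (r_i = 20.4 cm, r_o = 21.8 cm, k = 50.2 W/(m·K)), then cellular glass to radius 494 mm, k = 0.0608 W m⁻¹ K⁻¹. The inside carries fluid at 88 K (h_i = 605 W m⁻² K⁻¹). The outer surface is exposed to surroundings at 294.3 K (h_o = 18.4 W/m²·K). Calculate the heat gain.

Treat each layer as a resistance in series:
  R_conv,in = 1/(4πr²h) = 1/(4π·0.204²·605) = 0.003161 K/W
  R_cast iron = (1/0.204 − 1/0.218)/(4πk) = 0.3148/(4π·50.2) = 4.990×10^-4 K/W
  R_cellular glass = (1/0.218 − 1/0.494)/(4πk) = 2.563/(4π·0.0608) = 3.354 K/W
  R_conv,out = 1/(4πr²h) = 1/(4π·0.494²·18.4) = 0.01772 K/W
ΣR = 0.003161 + 4.990×10^-4 + 3.354 + 0.01772 = 3.375 K/W
Q = ΔT/ΣR = (88 K − 294.3 K)/3.375 = -61.1 W
(Negative Q ⇒ heat flows inward; heat gain = 61.1 W.)

Q = 61.1 W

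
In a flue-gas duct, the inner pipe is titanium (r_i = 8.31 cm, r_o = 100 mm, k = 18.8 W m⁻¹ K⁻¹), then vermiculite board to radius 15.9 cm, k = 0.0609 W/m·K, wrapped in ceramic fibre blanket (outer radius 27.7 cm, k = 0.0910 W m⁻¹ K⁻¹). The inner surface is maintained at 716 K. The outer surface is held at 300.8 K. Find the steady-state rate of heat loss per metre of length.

Resistance network (inner→outer):
  R'_titanium = ln(0.100/0.0831)/(2πk) = 0.1851/(2π·18.8) = 0.001567 m·K/W
  R'_vermiculite board = ln(0.159/0.100)/(2πk) = 0.4637/(2π·0.0609) = 1.212 m·K/W
  R'_ceramic fibre blanket = ln(0.277/0.159)/(2πk) = 0.5551/(2π·0.0910) = 0.9709 m·K/W
ΣR = 0.001567 + 1.212 + 0.9709 = 2.184 m·K/W
Q' = ΔT/ΣR = (716 K − 300.8 K)/2.184 = 190 W/m

Q' = 190 W/m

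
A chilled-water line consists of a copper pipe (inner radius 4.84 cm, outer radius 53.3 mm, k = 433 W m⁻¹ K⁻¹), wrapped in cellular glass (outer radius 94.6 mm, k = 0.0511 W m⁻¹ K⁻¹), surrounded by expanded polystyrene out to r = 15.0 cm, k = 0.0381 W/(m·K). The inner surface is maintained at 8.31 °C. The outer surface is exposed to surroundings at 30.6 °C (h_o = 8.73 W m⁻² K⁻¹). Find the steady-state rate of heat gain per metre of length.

Q' = 5.81 W/m

Resistance network (inner→outer):
  R'_copper = ln(0.0533/0.0484)/(2πk) = 0.09644/(2π·433) = 3.545×10^-5 m·K/W
  R'_cellular glass = ln(0.0946/0.0533)/(2πk) = 0.5737/(2π·0.0511) = 1.787 m·K/W
  R'_expanded polystyrene = ln(0.150/0.0946)/(2πk) = 0.4610/(2π·0.0381) = 1.926 m·K/W
  R'_conv,out = 1/(2πr h) = 1/(2π·0.150·8.73) = 0.1215 m·K/W
ΣR = 3.545×10^-5 + 1.787 + 1.926 + 0.1215 = 3.835 m·K/W
Q' = ΔT/ΣR = (8.31 °C − 30.6 °C)/3.835 = -5.81 W/m
(Negative Q' ⇒ heat flows inward; heat gain = 5.81 W/m.)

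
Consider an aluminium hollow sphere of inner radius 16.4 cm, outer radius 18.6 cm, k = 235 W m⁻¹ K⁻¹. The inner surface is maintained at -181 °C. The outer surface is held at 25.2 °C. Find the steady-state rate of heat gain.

Q = 8.44×10^5 W

Q = 4πk·ΔT/(1/r₁ − 1/r₂) = 4π × 235 × 206.2 / (1/0.164 − 1/0.186) = 8.44×10^5 W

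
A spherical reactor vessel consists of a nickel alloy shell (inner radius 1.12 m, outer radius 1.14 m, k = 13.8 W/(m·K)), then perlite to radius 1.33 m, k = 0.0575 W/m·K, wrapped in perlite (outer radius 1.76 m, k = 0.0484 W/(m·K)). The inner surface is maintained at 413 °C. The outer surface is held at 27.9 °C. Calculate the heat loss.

Series thermal resistances, inner to outer:
  R_nickel alloy = (1/1.12 − 1/1.14)/(4πk) = 0.01566/(4π·13.8) = 9.033×10^-5 K/W
  R_perlite = (1/1.14 − 1/1.33)/(4πk) = 0.1253/(4π·0.0575) = 0.1734 K/W
  R_perlite = (1/1.33 − 1/1.76)/(4πk) = 0.1837/(4π·0.0484) = 0.3020 K/W
ΣR = 9.033×10^-5 + 0.1734 + 0.3020 = 0.4755 K/W
Q = ΔT/ΣR = (413 °C − 27.9 °C)/0.4755 = 810 W

Q = 810 W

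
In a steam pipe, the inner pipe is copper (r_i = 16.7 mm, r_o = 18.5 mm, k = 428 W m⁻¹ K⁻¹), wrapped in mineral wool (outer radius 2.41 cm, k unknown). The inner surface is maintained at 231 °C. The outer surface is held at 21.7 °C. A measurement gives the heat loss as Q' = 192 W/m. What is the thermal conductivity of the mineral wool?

k = 0.0386 W/m·K

ΣR = ΔT/Q' = |231 − 21.7|/192 = 1.090 m·K/W
Known resistances:
  R'_copper = ln(0.0185/0.0167)/(2πk) = 0.1024/(2π·428) = 3.806×10^-5 m·K/W
R_mineral wool = ΣR − ΣR_known = 1.090 − 3.806×10^-5 = 1.090 m·K/W
ln(r₂/r₁)/(2πk) = 1.090 ⇒ k = 0.2644/(2π·1.090) = 0.0386 W/m·K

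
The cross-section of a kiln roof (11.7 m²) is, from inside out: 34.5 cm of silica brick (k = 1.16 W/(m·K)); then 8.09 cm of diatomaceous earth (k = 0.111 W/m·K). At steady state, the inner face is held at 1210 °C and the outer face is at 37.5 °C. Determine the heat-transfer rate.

Series thermal resistances, inner to outer:
  R_silica brick = L/(kA) = 0.345/(1.16·11.7) = 0.02542 K/W
  R_diatomaceous earth = L/(kA) = 0.0809/(0.111·11.7) = 0.06229 K/W
ΣR = 0.02542 + 0.06229 = 0.08771 K/W
Q = ΔT/ΣR = (1210 °C − 37.5 °C)/0.08771 = 13400 W

Q = 13400 W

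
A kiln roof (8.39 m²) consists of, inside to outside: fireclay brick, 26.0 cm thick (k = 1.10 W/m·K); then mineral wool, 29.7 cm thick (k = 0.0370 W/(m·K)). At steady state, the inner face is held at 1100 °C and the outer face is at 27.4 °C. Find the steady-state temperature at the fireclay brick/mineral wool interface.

T = 1069 °C

Treat each layer as a resistance in series:
  R_fireclay brick = L/(kA) = 0.260/(1.10·8.39) = 0.02817 K/W
  R_mineral wool = L/(kA) = 0.297/(0.0370·8.39) = 0.9567 K/W
ΣR = 0.02817 + 0.9567 = 0.9849 K/W
Q = ΔT/ΣR = (1100 °C − 27.4 °C)/0.9849 = 1089 W
From the inner boundary to the fireclay brick/mineral wool interface, ΣR_partial = 0.02817 K/W.
T_interface = T_in − Q·ΣR_partial = 1100 °C − (1089)(0.02817) = 1069 °C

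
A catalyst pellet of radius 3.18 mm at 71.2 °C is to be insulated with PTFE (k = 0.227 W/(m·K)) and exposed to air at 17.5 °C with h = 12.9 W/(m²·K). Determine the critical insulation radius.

For a sphere, r_cr = 2k_ins/h = 2·0.227/12.9 = 0.0352 m = 3.52 cm

r_cr = 3.52 cm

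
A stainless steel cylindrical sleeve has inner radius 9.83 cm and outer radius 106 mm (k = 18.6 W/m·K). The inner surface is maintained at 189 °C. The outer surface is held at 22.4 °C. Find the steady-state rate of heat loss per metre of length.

Q' = 2πk·ΔT/ln(r₂/r₁) = 2π × 18.6 × 166.6 / ln(0.106/0.0983) = 2.58×10^5 W/m

Q' = 258 kW/m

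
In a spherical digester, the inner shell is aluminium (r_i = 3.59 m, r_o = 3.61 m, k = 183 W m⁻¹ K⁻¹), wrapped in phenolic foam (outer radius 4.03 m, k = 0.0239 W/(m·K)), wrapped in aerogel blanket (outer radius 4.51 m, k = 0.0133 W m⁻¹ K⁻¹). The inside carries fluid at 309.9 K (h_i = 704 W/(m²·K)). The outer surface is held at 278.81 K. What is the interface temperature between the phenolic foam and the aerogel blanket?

T = 298.1 K

Treat each layer as a resistance in series:
  R_conv,in = 1/(4πr²h) = 1/(4π·3.59²·704) = 8.771×10^-6 K/W
  R_aluminium = (1/3.59 − 1/3.61)/(4πk) = 0.001543/(4π·183) = 6.711×10^-7 K/W
  R_phenolic foam = (1/3.61 − 1/4.03)/(4πk) = 0.02887/(4π·0.0239) = 0.09612 K/W
  R_aerogel blanket = (1/4.03 − 1/4.51)/(4πk) = 0.02641/(4π·0.0133) = 0.1580 K/W
ΣR = 8.771×10^-6 + 6.711×10^-7 + 0.09612 + 0.1580 = 0.2541 K/W
Q = ΔT/ΣR = (309.9 K − 278.81 K)/0.2541 = 122.4 W
From the inner boundary to the phenolic foam/aerogel blanket interface, ΣR_partial = 0.09613 K/W.
T_interface = T_in − Q·ΣR_partial = 309.9 K − (122.4)(0.09613) = 298.1 K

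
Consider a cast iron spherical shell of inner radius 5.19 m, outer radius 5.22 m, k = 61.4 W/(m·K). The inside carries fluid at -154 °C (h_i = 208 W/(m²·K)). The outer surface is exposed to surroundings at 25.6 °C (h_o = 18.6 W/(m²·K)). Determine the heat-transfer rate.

Treat each layer as a resistance in series:
  R_conv,in = 1/(4πr²h) = 1/(4π·5.19²·208) = 1.420×10^-5 K/W
  R_cast iron = (1/5.19 − 1/5.22)/(4πk) = 0.001107/(4π·61.4) = 1.435×10^-6 K/W
  R_conv,out = 1/(4πr²h) = 1/(4π·5.22²·18.6) = 1.570×10^-4 K/W
ΣR = 1.420×10^-5 + 1.435×10^-6 + 1.570×10^-4 = 1.726×10^-4 K/W
Q = ΔT/ΣR = (-154 °C − 25.6 °C)/1.726×10^-4 = -1.04×10^6 W
(Negative Q ⇒ heat flows inward; heat gain = 1.04×10^6 W.)

Q = 1040 kW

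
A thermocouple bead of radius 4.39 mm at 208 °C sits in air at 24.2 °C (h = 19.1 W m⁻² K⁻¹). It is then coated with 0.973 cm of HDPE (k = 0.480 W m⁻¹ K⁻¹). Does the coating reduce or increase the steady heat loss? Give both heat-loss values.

Critical radius for a sphere: r_cr = 2k/h = 0.0503 m = 5.03 cm.
Outer radius after coating: r₂ = 0.00439 + 0.00973 = 0.01412 m.
Since r₁ < r_cr and r₂ ≤ r_cr, the coating moves toward the maximum at r_cr — heat loss rises.
Bare: R = 1/(4πr₁²h) = 216.2 K/W; Q = 183.8/216.2 = 0.850 W.
Coated: R = R_cond + R_conv = 46.92 K/W; Q = 183.8/46.92 = 3.92 W.

increases: 0.850 → 3.92 W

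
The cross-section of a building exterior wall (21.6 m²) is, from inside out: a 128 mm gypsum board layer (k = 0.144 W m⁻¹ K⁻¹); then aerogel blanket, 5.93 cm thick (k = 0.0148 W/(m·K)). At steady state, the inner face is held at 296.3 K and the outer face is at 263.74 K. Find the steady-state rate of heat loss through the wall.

Q = 144 W

Treat each layer as a resistance in series:
  R_gypsum board = L/(kA) = 0.128/(0.144·21.6) = 0.04115 K/W
  R_aerogel blanket = L/(kA) = 0.0593/(0.0148·21.6) = 0.1855 K/W
ΣR = 0.04115 + 0.1855 = 0.2266 K/W
Q = ΔT/ΣR = (296.3 K − 263.74 K)/0.2266 = 144 W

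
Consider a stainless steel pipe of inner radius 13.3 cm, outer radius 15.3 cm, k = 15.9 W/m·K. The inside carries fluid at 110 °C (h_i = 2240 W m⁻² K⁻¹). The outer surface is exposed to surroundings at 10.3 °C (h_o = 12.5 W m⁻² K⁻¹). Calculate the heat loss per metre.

Series thermal resistances, inner to outer:
  R'_conv,in = 1/(2πr h) = 1/(2π·0.133·2240) = 5.342×10^-4 m·K/W
  R'_stainless steel = ln(0.153/0.133)/(2πk) = 0.1401/(2π·15.9) = 0.001402 m·K/W
  R'_conv,out = 1/(2πr h) = 1/(2π·0.153·12.5) = 0.08322 m·K/W
ΣR = 5.342×10^-4 + 0.001402 + 0.08322 = 0.08516 m·K/W
Q' = ΔT/ΣR = (110 °C − 10.3 °C)/0.08516 = 1170 W/m

Q' = 1170 W/m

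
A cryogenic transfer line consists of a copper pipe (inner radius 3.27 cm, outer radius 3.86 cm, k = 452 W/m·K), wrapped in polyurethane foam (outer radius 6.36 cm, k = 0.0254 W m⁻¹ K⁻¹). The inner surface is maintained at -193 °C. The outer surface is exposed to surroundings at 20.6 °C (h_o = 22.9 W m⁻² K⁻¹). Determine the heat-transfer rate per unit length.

Q' = 66.0 W/m

Treat each layer as a resistance in series:
  R'_copper = ln(0.0386/0.0327)/(2πk) = 0.1659/(2π·452) = 5.841×10^-5 m·K/W
  R'_polyurethane foam = ln(0.0636/0.0386)/(2πk) = 0.4994/(2π·0.0254) = 3.129 m·K/W
  R'_conv,out = 1/(2πr h) = 1/(2π·0.0636·22.9) = 0.1093 m·K/W
ΣR = 5.841×10^-5 + 3.129 + 0.1093 = 3.238 m·K/W
Q' = ΔT/ΣR = (-193 °C − 20.6 °C)/3.238 = -66.0 W/m
(Negative Q' ⇒ heat flows inward; heat gain = 66.0 W/m.)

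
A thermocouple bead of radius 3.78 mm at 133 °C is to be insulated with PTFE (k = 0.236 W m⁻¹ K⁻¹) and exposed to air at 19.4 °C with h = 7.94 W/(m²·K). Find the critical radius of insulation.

For a sphere, r_cr = 2k_ins/h = 2·0.236/7.94 = 0.0594 m = 5.94 cm

r_cr = 5.94 cm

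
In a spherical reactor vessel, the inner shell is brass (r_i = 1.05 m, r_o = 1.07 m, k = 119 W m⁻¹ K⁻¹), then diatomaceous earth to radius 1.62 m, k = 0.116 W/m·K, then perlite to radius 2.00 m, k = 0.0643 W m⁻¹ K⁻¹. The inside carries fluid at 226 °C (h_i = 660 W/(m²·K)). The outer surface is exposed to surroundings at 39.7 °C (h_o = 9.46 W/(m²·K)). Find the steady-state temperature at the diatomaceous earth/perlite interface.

T = 115 °C

Resistance network (inner→outer):
  R_conv,in = 1/(4πr²h) = 1/(4π·1.05²·660) = 1.094×10^-4 K/W
  R_brass = (1/1.05 − 1/1.07)/(4πk) = 0.01780/(4π·119) = 1.190×10^-5 K/W
  R_diatomaceous earth = (1/1.07 − 1/1.62)/(4πk) = 0.3173/(4π·0.116) = 0.2177 K/W
  R_perlite = (1/1.62 − 1/2.00)/(4πk) = 0.1173/(4π·0.0643) = 0.1452 K/W
  R_conv,out = 1/(4πr²h) = 1/(4π·2.00²·9.46) = 0.002103 K/W
ΣR = 1.094×10^-4 + 1.190×10^-5 + 0.2177 + 0.1452 + 0.002103 = 0.3651 K/W
Q = ΔT/ΣR = (226 °C − 39.7 °C)/0.3651 = 510.3 W
From the inner boundary to the diatomaceous earth/perlite interface, ΣR_partial = 0.2178 K/W.
T_interface = T_in − Q·ΣR_partial = 226 °C − (510.3)(0.2178) = 115 °C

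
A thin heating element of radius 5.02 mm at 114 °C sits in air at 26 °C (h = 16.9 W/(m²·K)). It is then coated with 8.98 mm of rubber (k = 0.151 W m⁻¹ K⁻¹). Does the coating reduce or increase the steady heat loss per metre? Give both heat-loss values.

Critical radius for a cylinder: r_cr = k/h = 0.00893 m = 0.893 cm.
Outer radius after coating: r₂ = 0.00502 + 0.00898 = 0.01400 m.
r₁ < r_cr < r₂: heat loss rises to a maximum at r_cr then falls. Whether the coating helps depends on whether Q(r₂) has dropped back below Q(r₁).
Bare: R = 1/(2πr₁h) = 1.876 m·K/W; Q = 88/1.876 = 46.9 W/m.
Coated: R = R_cond + R_conv = 1.754 m·K/W; Q = 88/1.754 = 50.2 W/m.

increases: 46.9 → 50.2 W/m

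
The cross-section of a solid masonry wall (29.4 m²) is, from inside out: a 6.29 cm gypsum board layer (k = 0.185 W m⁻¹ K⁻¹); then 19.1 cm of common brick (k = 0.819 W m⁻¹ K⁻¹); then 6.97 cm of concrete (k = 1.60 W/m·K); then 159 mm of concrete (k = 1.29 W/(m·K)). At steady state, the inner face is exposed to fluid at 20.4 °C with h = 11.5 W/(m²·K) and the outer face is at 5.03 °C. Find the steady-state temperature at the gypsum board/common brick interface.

Resistance network (inner→outer):
  R_conv,in = 1/(hA) = 1/(11.5·29.4) = 0.002958 K/W
  R_gypsum board = L/(kA) = 0.0629/(0.185·29.4) = 0.01156 K/W
  R_common brick = L/(kA) = 0.191/(0.819·29.4) = 0.007932 K/W
  R_concrete = L/(kA) = 0.0697/(1.60·29.4) = 0.001482 K/W
  R_concrete = L/(kA) = 0.159/(1.29·29.4) = 0.004192 K/W
ΣR = 0.002958 + 0.01156 + 0.007932 + 0.001482 + 0.004192 = 0.02812 K/W
Q = ΔT/ΣR = (20.4 °C − 5.03 °C)/0.02812 = 546.6 W
From the inner boundary to the gypsum board/common brick interface, ΣR_partial = 0.01452 K/W.
T_interface = T_in − Q·ΣR_partial = 20.4 °C − (546.6)(0.01452) = 12.5 °C

T = 12.5 °C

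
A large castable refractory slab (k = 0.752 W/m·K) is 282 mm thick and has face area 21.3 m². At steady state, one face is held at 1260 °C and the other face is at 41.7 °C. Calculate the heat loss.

Q = 69.2 kW

Q = kA·ΔT/L = 0.752 × 21.3 × |1260 °C − 41.7 °C| / 0.282 = 69200 W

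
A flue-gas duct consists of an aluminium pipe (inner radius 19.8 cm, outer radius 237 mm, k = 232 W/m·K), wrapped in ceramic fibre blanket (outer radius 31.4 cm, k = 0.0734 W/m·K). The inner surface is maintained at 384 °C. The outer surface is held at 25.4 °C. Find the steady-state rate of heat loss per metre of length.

Series thermal resistances, inner to outer:
  R'_aluminium = ln(0.237/0.198)/(2πk) = 0.1798/(2π·232) = 1.233×10^-4 m·K/W
  R'_ceramic fibre blanket = ln(0.314/0.237)/(2πk) = 0.2813/(2π·0.0734) = 0.6100 m·K/W
ΣR = 1.233×10^-4 + 0.6100 = 0.6101 m·K/W
Q' = ΔT/ΣR = (384 °C − 25.4 °C)/0.6101 = 588 W/m

Q' = 588 W/m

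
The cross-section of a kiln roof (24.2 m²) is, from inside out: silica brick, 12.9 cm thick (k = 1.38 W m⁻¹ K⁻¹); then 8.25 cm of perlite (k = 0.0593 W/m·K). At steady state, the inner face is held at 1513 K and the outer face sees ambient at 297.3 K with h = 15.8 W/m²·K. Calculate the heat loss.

Resistance network (inner→outer):
  R_silica brick = L/(kA) = 0.129/(1.38·24.2) = 0.003863 K/W
  R_perlite = L/(kA) = 0.0825/(0.0593·24.2) = 0.05749 K/W
  R_conv,out = 1/(hA) = 1/(15.8·24.2) = 0.002615 K/W
ΣR = 0.003863 + 0.05749 + 0.002615 = 0.06397 K/W
Q = ΔT/ΣR = (1513 K − 297.3 K)/0.06397 = 19000 W

Q = 19.0 kW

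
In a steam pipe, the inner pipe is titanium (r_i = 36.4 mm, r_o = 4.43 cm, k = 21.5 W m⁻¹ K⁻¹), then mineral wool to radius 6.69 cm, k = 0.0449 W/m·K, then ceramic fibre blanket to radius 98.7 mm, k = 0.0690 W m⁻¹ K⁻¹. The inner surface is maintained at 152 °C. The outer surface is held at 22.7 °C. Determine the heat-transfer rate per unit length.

Treat each layer as a resistance in series:
  R'_titanium = ln(0.0443/0.0364)/(2πk) = 0.1964/(2π·21.5) = 0.001454 m·K/W
  R'_mineral wool = ln(0.0669/0.0443)/(2πk) = 0.4122/(2π·0.0449) = 1.461 m·K/W
  R'_ceramic fibre blanket = ln(0.0987/0.0669)/(2πk) = 0.3889/(2π·0.0690) = 0.8970 m·K/W
ΣR = 0.001454 + 1.461 + 0.8970 = 2.359 m·K/W
Q' = ΔT/ΣR = (152 °C − 22.7 °C)/2.359 = 54.8 W/m

Q' = 54.8 W/m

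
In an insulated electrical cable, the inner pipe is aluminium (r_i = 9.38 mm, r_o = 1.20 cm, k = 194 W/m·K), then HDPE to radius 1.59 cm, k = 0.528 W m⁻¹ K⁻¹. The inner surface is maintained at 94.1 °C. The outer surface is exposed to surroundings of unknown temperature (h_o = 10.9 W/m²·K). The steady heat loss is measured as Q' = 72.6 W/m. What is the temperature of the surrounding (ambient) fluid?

T_out = 21.3 °C

Series resistances:
  R'_aluminium = ln(0.0120/0.00938)/(2πk) = 0.2463/(2π·194) = 2.021×10^-4 m·K/W
  R'_HDPE = ln(0.0159/0.0120)/(2πk) = 0.2814/(2π·0.528) = 0.08483 m·K/W
  R'_conv,out = 1/(2πr h) = 1/(2π·0.0159·10.9) = 0.9183 m·K/W
ΣR = 1.003 m·K/W
ΔT = Q'·ΣR = 72.6 × 1.003 = 72.82 K
Heat flows outward, so T_out = T_in − ΔT = 94.1 − 72.82 = 21.3 °C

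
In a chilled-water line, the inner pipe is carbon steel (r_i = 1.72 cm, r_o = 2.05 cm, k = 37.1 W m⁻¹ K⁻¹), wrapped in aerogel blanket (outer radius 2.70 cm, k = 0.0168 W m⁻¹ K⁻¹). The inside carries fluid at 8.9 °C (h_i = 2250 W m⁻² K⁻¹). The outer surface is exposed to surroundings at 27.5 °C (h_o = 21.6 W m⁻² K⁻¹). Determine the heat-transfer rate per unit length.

Treat each layer as a resistance in series:
  R'_conv,in = 1/(2πr h) = 1/(2π·0.0172·2250) = 0.004113 m·K/W
  R'_carbon steel = ln(0.0205/0.0172)/(2πk) = 0.1755/(2π·37.1) = 7.529×10^-4 m·K/W
  R'_aerogel blanket = ln(0.0270/0.0205)/(2πk) = 0.2754/(2π·0.0168) = 2.609 m·K/W
  R'_conv,out = 1/(2πr h) = 1/(2π·0.0270·21.6) = 0.2729 m·K/W
ΣR = 0.004113 + 7.529×10^-4 + 2.609 + 0.2729 = 2.887 m·K/W
Q' = ΔT/ΣR = (8.9 °C − 27.5 °C)/2.887 = -6.44 W/m
(Negative Q' ⇒ heat flows inward; heat gain = 6.44 W/m.)

Q' = 6.44 W/m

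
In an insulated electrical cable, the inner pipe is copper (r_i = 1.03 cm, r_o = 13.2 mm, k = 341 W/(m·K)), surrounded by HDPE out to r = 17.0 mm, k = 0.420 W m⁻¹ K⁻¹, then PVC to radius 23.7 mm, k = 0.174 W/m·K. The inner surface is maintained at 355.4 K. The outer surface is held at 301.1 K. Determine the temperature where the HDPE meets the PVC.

Series thermal resistances, inner to outer:
  R'_copper = ln(0.0132/0.0103)/(2πk) = 0.2481/(2π·341) = 1.158×10^-4 m·K/W
  R'_HDPE = ln(0.0170/0.0132)/(2πk) = 0.2530/(2π·0.420) = 0.09587 m·K/W
  R'_PVC = ln(0.0237/0.0170)/(2πk) = 0.3323/(2π·0.174) = 0.3039 m·K/W
ΣR = 1.158×10^-4 + 0.09587 + 0.3039 = 0.3999 m·K/W
Q' = ΔT/ΣR = (355.4 K − 301.1 K)/0.3999 = 135.8 W/m
From the inner boundary to the HDPE/PVC interface, ΣR_partial = 0.09599 m·K/W.
T_interface = T_in − Q'·ΣR_partial = 355.4 K − (135.8)(0.09599) = 342.4 K

T = 342.4 K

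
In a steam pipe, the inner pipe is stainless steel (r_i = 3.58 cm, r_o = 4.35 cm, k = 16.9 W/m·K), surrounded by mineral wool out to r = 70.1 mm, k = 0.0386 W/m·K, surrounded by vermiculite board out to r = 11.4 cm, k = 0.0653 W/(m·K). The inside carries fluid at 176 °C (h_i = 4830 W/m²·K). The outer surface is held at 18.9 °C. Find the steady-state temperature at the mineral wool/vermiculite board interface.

Resistance network (inner→outer):
  R'_conv,in = 1/(2πr h) = 1/(2π·0.0358·4830) = 9.204×10^-4 m·K/W
  R'_stainless steel = ln(0.0435/0.0358)/(2πk) = 0.1948/(2π·16.9) = 0.001835 m·K/W
  R'_mineral wool = ln(0.0701/0.0435)/(2πk) = 0.4772/(2π·0.0386) = 1.967 m·K/W
  R'_vermiculite board = ln(0.114/0.0701)/(2πk) = 0.4863/(2π·0.0653) = 1.185 m·K/W
ΣR = 9.204×10^-4 + 0.001835 + 1.967 + 1.185 = 3.155 m·K/W
Q' = ΔT/ΣR = (176 °C − 18.9 °C)/3.155 = 49.79 W/m
From the inner boundary to the mineral wool/vermiculite board interface, ΣR_partial = 1.970 m·K/W.
T_interface = T_in − Q'·ΣR_partial = 176 °C − (49.79)(1.970) = 77.9 °C

T = 77.9 °C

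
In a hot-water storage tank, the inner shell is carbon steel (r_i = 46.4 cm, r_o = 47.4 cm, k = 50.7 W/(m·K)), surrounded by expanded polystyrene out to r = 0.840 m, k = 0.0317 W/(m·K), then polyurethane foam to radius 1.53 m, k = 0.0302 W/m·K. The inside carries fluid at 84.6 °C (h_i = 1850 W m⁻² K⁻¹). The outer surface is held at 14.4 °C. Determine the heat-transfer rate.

Series thermal resistances, inner to outer:
  R_conv,in = 1/(4πr²h) = 1/(4π·0.464²·1850) = 1.998×10^-4 K/W
  R_carbon steel = (1/0.464 − 1/0.474)/(4πk) = 0.04547/(4π·50.7) = 7.137×10^-5 K/W
  R_expanded polystyrene = (1/0.474 − 1/0.840)/(4πk) = 0.9192/(4π·0.0317) = 2.308 K/W
  R_polyurethane foam = (1/0.840 − 1/1.53)/(4πk) = 0.5369/(4π·0.0302) = 1.415 K/W
ΣR = 1.998×10^-4 + 7.137×10^-5 + 2.308 + 1.415 = 3.723 K/W
Q = ΔT/ΣR = (84.6 °C − 14.4 °C)/3.723 = 18.9 W

Q = 18.9 W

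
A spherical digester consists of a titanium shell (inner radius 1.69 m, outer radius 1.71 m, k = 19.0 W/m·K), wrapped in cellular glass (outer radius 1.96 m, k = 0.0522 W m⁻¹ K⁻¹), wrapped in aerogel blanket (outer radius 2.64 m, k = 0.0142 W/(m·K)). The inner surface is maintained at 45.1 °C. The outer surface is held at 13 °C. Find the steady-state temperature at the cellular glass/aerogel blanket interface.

Resistance network (inner→outer):
  R_titanium = (1/1.69 − 1/1.71)/(4πk) = 0.006921/(4π·19.0) = 2.899×10^-5 K/W
  R_cellular glass = (1/1.71 − 1/1.96)/(4πk) = 0.07459/(4π·0.0522) = 0.1137 K/W
  R_aerogel blanket = (1/1.96 − 1/2.64)/(4πk) = 0.1314/(4π·0.0142) = 0.7365 K/W
ΣR = 2.899×10^-5 + 0.1137 + 0.7365 = 0.8502 K/W
Q = ΔT/ΣR = (45.1 °C − 13 °C)/0.8502 = 37.76 W
From the inner boundary to the cellular glass/aerogel blanket interface, ΣR_partial = 0.1137 K/W.
T_interface = T_in − Q·ΣR_partial = 45.1 °C − (37.76)(0.1137) = 40.8 °C

T = 40.8 °C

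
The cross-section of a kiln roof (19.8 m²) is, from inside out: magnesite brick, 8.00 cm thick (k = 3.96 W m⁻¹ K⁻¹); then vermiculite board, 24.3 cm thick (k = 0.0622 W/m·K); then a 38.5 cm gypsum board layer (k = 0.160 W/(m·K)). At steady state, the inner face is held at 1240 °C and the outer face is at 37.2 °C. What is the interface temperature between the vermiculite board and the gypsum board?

Treat each layer as a resistance in series:
  R_magnesite brick = L/(kA) = 0.0800/(3.96·19.8) = 0.001020 K/W
  R_vermiculite board = L/(kA) = 0.243/(0.0622·19.8) = 0.1973 K/W
  R_gypsum board = L/(kA) = 0.385/(0.160·19.8) = 0.1215 K/W
ΣR = 0.001020 + 0.1973 + 0.1215 = 0.3198 K/W
Q = ΔT/ΣR = (1240 °C − 37.2 °C)/0.3198 = 3761 W
From the inner boundary to the vermiculite board/gypsum board interface, ΣR_partial = 0.1983 K/W.
T_interface = T_in − Q·ΣR_partial = 1240 °C − (3761)(0.1983) = 494 °C

T = 494 °C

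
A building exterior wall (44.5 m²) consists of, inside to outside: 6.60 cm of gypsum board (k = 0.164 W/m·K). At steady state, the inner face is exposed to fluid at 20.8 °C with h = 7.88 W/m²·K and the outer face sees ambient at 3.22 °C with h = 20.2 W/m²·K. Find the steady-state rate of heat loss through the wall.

Series thermal resistances, inner to outer:
  R_conv,in = 1/(hA) = 1/(7.88·44.5) = 0.002852 K/W
  R_gypsum board = L/(kA) = 0.0660/(0.164·44.5) = 0.009044 K/W
  R_conv,out = 1/(hA) = 1/(20.2·44.5) = 0.001112 K/W
ΣR = 0.002852 + 0.009044 + 0.001112 = 0.01301 K/W
Q = ΔT/ΣR = (20.8 °C − 3.22 °C)/0.01301 = 1350 W

Q = 1350 W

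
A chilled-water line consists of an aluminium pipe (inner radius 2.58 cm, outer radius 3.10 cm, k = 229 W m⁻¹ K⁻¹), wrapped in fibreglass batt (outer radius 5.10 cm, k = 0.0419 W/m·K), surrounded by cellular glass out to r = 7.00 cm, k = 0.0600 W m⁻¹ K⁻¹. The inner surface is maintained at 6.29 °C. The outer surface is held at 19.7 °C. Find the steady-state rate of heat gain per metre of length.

Q' = 4.91 W/m

Resistance network (inner→outer):
  R'_aluminium = ln(0.0310/0.0258)/(2πk) = 0.1836/(2π·229) = 1.276×10^-4 m·K/W
  R'_fibreglass batt = ln(0.0510/0.0310)/(2πk) = 0.4978/(2π·0.0419) = 1.891 m·K/W
  R'_cellular glass = ln(0.0700/0.0510)/(2πk) = 0.3167/(2π·0.0600) = 0.8400 m·K/W
ΣR = 1.276×10^-4 + 1.891 + 0.8400 = 2.731 m·K/W
Q' = ΔT/ΣR = (6.29 °C − 19.7 °C)/2.731 = -4.91 W/m
(Negative Q' ⇒ heat flows inward; heat gain = 4.91 W/m.)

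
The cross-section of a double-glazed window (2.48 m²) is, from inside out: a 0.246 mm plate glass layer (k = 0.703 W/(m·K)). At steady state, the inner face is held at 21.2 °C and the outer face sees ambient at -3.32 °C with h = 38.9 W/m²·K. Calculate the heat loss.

Resistance network (inner→outer):
  R_plate glass = L/(kA) = 2.46×10^-4/(0.703·2.48) = 1.411×10^-4 K/W
  R_conv,out = 1/(hA) = 1/(38.9·2.48) = 0.01037 K/W
ΣR = 1.411×10^-4 + 0.01037 = 0.01051 K/W
Q = ΔT/ΣR = (21.2 °C − -3.32 °C)/0.01051 = 2330 W

Q = 2330 W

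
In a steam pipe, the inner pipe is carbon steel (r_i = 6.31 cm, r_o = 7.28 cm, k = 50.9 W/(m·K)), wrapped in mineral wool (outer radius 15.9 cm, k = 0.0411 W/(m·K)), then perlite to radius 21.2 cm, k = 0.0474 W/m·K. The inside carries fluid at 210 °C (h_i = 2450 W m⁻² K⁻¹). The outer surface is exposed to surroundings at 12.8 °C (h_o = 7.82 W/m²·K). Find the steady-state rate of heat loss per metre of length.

Q' = 48.2 W/m

Resistance network (inner→outer):
  R'_conv,in = 1/(2πr h) = 1/(2π·0.0631·2450) = 0.001029 m·K/W
  R'_carbon steel = ln(0.0728/0.0631)/(2πk) = 0.1430/(2π·50.9) = 4.471×10^-4 m·K/W
  R'_mineral wool = ln(0.159/0.0728)/(2πk) = 0.7812/(2π·0.0411) = 3.025 m·K/W
  R'_perlite = ln(0.212/0.159)/(2πk) = 0.2877/(2π·0.0474) = 0.9659 m·K/W
  R'_conv,out = 1/(2πr h) = 1/(2π·0.212·7.82) = 0.09600 m·K/W
ΣR = 0.001029 + 4.471×10^-4 + 3.025 + 0.9659 + 0.09600 = 4.088 m·K/W
Q' = ΔT/ΣR = (210 °C − 12.8 °C)/4.088 = 48.2 W/m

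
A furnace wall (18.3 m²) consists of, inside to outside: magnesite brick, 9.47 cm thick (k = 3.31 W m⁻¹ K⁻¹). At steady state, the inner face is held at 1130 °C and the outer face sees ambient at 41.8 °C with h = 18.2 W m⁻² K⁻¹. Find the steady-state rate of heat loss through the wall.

Resistance network (inner→outer):
  R_magnesite brick = L/(kA) = 0.0947/(3.31·18.3) = 0.001563 K/W
  R_conv,out = 1/(hA) = 1/(18.2·18.3) = 0.003002 K/W
ΣR = 0.001563 + 0.003002 = 0.004565 K/W
Q = ΔT/ΣR = (1130 °C − 41.8 °C)/0.004565 = 2.38×10^5 W

Q = 238 kW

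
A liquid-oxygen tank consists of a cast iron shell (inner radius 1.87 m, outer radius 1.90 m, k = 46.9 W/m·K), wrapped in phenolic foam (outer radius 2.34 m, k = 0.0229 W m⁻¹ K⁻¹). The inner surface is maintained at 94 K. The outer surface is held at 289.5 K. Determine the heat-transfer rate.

Q = 568 W

Resistance network (inner→outer):
  R_cast iron = (1/1.87 − 1/1.90)/(4πk) = 0.008444/(4π·46.9) = 1.433×10^-5 K/W
  R_phenolic foam = (1/1.90 − 1/2.34)/(4πk) = 0.09897/(4π·0.0229) = 0.3439 K/W
ΣR = 1.433×10^-5 + 0.3439 = 0.3439 K/W
Q = ΔT/ΣR = (94 K − 289.5 K)/0.3439 = -568 W
(Negative Q ⇒ heat flows inward; heat gain = 568 W.)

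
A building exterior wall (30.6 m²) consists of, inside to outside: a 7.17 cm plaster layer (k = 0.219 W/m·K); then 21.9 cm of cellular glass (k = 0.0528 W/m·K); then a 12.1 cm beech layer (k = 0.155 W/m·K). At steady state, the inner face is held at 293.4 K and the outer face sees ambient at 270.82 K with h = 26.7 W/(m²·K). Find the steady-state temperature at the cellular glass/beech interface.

Treat each layer as a resistance in series:
  R_plaster = L/(kA) = 0.0717/(0.219·30.6) = 0.01070 K/W
  R_cellular glass = L/(kA) = 0.219/(0.0528·30.6) = 0.1355 K/W
  R_beech = L/(kA) = 0.121/(0.155·30.6) = 0.02551 K/W
  R_conv,out = 1/(hA) = 1/(26.7·30.6) = 0.001224 K/W
ΣR = 0.01070 + 0.1355 + 0.02551 + 0.001224 = 0.1729 K/W
Q = ΔT/ΣR = (293.4 K − 270.82 K)/0.1729 = 130.6 W
From the inner boundary to the cellular glass/beech interface, ΣR_partial = 0.1462 K/W.
T_interface = T_in − Q·ΣR_partial = 293.4 K − (130.6)(0.1462) = 274.31 K

T = 274.31 K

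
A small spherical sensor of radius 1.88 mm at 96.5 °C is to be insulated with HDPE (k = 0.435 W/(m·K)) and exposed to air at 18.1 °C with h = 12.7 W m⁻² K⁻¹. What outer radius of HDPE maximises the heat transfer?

r_cr = 6.85 cm

For a sphere, r_cr = 2k_ins/h = 2·0.435/12.7 = 0.0685 m = 6.85 cm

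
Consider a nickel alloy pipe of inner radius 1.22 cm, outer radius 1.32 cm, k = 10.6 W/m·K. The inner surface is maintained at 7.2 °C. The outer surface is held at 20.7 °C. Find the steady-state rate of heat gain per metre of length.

Q' = 2πk·ΔT/ln(r₂/r₁) = 2π × 10.6 × 13.5 / ln(0.0132/0.0122) = 11400 W/m

Q' = 11400 W/m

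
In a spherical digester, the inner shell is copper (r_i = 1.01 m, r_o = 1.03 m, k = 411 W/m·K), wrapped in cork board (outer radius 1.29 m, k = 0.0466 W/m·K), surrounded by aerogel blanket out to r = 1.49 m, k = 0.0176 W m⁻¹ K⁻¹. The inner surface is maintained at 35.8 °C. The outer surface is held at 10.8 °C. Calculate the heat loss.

Treat each layer as a resistance in series:
  R_copper = (1/1.01 − 1/1.03)/(4πk) = 0.01923/(4π·411) = 3.722×10^-6 K/W
  R_cork board = (1/1.03 − 1/1.29)/(4πk) = 0.1957/(4π·0.0466) = 0.3342 K/W
  R_aerogel blanket = (1/1.29 − 1/1.49)/(4πk) = 0.1041/(4π·0.0176) = 0.4705 K/W
ΣR = 3.722×10^-6 + 0.3342 + 0.4705 = 0.8047 K/W
Q = ΔT/ΣR = (35.8 °C − 10.8 °C)/0.8047 = 31.1 W

Q = 31.1 W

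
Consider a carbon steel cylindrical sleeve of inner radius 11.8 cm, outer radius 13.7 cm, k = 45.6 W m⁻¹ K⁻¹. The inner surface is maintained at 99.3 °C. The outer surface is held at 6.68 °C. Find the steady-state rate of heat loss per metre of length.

Q' = 1.78×10^5 W/m

Q' = 2πk·ΔT/ln(r₂/r₁) = 2π × 45.6 × 92.62 / ln(0.137/0.118) = 1.78×10^5 W/m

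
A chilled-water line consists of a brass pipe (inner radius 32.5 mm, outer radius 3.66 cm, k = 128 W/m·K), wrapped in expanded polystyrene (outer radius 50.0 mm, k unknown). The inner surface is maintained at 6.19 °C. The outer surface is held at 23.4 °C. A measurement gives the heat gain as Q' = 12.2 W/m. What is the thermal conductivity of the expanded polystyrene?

ΣR = ΔT/Q' = |6.19 − 23.4|/12.2 = 1.411 m·K/W
Known resistances:
  R'_brass = ln(0.0366/0.0325)/(2πk) = 0.1188/(2π·128) = 1.477×10^-4 m·K/W
R_expanded polystyrene = ΣR − ΣR_known = 1.411 − 1.477×10^-4 = 1.411 m·K/W
ln(r₂/r₁)/(2πk) = 1.411 ⇒ k = 0.3120/(2π·1.411) = 0.0352 W/m·K

k = 0.0352 W/m·K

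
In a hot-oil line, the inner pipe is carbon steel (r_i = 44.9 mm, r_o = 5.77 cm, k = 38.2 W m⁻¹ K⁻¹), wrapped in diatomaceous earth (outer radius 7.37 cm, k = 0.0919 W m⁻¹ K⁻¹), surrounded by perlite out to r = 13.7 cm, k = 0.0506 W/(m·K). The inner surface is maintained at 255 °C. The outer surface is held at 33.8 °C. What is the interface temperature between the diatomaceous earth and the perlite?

Resistance network (inner→outer):
  R'_carbon steel = ln(0.0577/0.0449)/(2πk) = 0.2508/(2π·38.2) = 0.001045 m·K/W
  R'_diatomaceous earth = ln(0.0737/0.0577)/(2πk) = 0.2447/(2π·0.0919) = 0.4239 m·K/W
  R'_perlite = ln(0.137/0.0737)/(2πk) = 0.6200/(2π·0.0506) = 1.950 m·K/W
ΣR = 0.001045 + 0.4239 + 1.950 = 2.375 m·K/W
Q' = ΔT/ΣR = (255 °C − 33.8 °C)/2.375 = 93.14 W/m
From the inner boundary to the diatomaceous earth/perlite interface, ΣR_partial = 0.4249 m·K/W.
T_interface = T_in − Q'·ΣR_partial = 255 °C − (93.14)(0.4249) = 215 °C

T = 215 °C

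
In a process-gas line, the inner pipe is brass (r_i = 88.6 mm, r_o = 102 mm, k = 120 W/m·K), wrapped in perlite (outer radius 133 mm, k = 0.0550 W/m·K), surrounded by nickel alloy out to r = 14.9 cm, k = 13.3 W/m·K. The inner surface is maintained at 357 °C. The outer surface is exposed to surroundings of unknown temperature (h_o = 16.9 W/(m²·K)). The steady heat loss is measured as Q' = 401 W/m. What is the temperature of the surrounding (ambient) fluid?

Series resistances:
  R'_brass = ln(0.102/0.0886)/(2πk) = 0.1408/(2π·120) = 1.868×10^-4 m·K/W
  R'_perlite = ln(0.133/0.102)/(2πk) = 0.2654/(2π·0.0550) = 0.7679 m·K/W
  R'_nickel alloy = ln(0.149/0.133)/(2πk) = 0.1136/(2π·13.3) = 0.001359 m·K/W
  R'_conv,out = 1/(2πr h) = 1/(2π·0.149·16.9) = 0.06320 m·K/W
ΣR = 0.8327 m·K/W
ΔT = Q'·ΣR = 401 × 0.8327 = 333.9 K
Heat flows outward, so T_out = T_in − ΔT = 357 − 333.9 = 23.1 °C

T_out = 23.1 °C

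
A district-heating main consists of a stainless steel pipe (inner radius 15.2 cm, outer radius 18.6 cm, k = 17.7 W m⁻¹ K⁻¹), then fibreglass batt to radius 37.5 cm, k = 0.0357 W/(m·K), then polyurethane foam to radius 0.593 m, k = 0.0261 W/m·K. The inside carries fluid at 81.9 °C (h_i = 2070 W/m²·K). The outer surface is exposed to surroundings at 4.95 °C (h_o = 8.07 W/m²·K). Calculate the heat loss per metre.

Q' = 12.9 W/m

Resistance network (inner→outer):
  R'_conv,in = 1/(2πr h) = 1/(2π·0.152·2070) = 5.058×10^-4 m·K/W
  R'_stainless steel = ln(0.186/0.152)/(2πk) = 0.2019/(2π·17.7) = 0.001815 m·K/W
  R'_fibreglass batt = ln(0.375/0.186)/(2πk) = 0.7012/(2π·0.0357) = 3.126 m·K/W
  R'_polyurethane foam = ln(0.593/0.375)/(2πk) = 0.4583/(2π·0.0261) = 2.794 m·K/W
  R'_conv,out = 1/(2πr h) = 1/(2π·0.593·8.07) = 0.03326 m·K/W
ΣR = 5.058×10^-4 + 0.001815 + 3.126 + 2.794 + 0.03326 = 5.956 m·K/W
Q' = ΔT/ΣR = (81.9 °C − 4.95 °C)/5.956 = 12.9 W/m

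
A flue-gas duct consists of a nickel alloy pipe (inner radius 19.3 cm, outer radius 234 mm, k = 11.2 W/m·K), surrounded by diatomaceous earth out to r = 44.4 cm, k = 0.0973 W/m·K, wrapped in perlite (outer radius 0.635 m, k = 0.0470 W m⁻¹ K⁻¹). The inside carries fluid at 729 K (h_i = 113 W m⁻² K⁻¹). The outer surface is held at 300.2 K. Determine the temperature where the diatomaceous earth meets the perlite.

T = 529 K

Series thermal resistances, inner to outer:
  R'_conv,in = 1/(2πr h) = 1/(2π·0.193·113) = 0.007298 m·K/W
  R'_nickel alloy = ln(0.234/0.193)/(2πk) = 0.1926/(2π·11.2) = 0.002737 m·K/W
  R'_diatomaceous earth = ln(0.444/0.234)/(2πk) = 0.6405/(2π·0.0973) = 1.048 m·K/W
  R'_perlite = ln(0.635/0.444)/(2πk) = 0.3578/(2π·0.0470) = 1.212 m·K/W
ΣR = 0.007298 + 0.002737 + 1.048 + 1.212 = 2.270 m·K/W
Q' = ΔT/ΣR = (729 K − 300.2 K)/2.270 = 188.9 W/m
From the inner boundary to the diatomaceous earth/perlite interface, ΣR_partial = 1.058 m·K/W.
T_interface = T_in − Q'·ΣR_partial = 729 K − (188.9)(1.058) = 529 K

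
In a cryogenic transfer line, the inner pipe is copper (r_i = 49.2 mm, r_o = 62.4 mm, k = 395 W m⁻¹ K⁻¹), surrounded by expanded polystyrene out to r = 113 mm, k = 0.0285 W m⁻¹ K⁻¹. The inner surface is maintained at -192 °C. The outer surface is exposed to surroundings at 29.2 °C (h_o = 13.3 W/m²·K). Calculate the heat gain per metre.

Q' = 64.6 W/m

Treat each layer as a resistance in series:
  R'_copper = ln(0.0624/0.0492)/(2πk) = 0.2377/(2π·395) = 9.576×10^-5 m·K/W
  R'_expanded polystyrene = ln(0.113/0.0624)/(2πk) = 0.5938/(2π·0.0285) = 3.316 m·K/W
  R'_conv,out = 1/(2πr h) = 1/(2π·0.113·13.3) = 0.1059 m·K/W
ΣR = 9.576×10^-5 + 3.316 + 0.1059 = 3.422 m·K/W
Q' = ΔT/ΣR = (-192 °C − 29.2 °C)/3.422 = -64.6 W/m
(Negative Q' ⇒ heat flows inward; heat gain = 64.6 W/m.)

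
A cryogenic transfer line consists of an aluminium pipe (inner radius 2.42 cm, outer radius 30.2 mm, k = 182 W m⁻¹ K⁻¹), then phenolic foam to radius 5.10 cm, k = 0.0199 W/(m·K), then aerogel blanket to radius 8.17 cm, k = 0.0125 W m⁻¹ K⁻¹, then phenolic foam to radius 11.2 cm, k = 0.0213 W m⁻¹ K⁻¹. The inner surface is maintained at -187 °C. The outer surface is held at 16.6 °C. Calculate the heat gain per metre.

Q' = 16.2 W/m

Treat each layer as a resistance in series:
  R'_aluminium = ln(0.0302/0.0242)/(2πk) = 0.2215/(2π·182) = 1.937×10^-4 m·K/W
  R'_phenolic foam = ln(0.0510/0.0302)/(2πk) = 0.5240/(2π·0.0199) = 4.191 m·K/W
  R'_aerogel blanket = ln(0.0817/0.0510)/(2πk) = 0.4712/(2π·0.0125) = 6.000 m·K/W
  R'_phenolic foam = ln(0.112/0.0817)/(2πk) = 0.3154/(2π·0.0213) = 2.357 m·K/W
ΣR = 1.937×10^-4 + 4.191 + 6.000 + 2.357 = 12.55 m·K/W
Q' = ΔT/ΣR = (-187 °C − 16.6 °C)/12.55 = -16.2 W/m
(Negative Q' ⇒ heat flows inward; heat gain = 16.2 W/m.)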